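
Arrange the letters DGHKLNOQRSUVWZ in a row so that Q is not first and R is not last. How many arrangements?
By inclusion-exclusion: 14! - 2×(14-1)! + (14-2)! = 87178291200 - 12454041600 + 479001600 = 75203251200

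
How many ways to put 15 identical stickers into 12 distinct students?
C(15+12-1, 12-1) = C(26, 11) = 7726160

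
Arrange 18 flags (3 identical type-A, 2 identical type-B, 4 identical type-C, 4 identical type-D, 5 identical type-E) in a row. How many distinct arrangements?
18! / (3! × 2! × 4! × 4! × 5!) = 7718911200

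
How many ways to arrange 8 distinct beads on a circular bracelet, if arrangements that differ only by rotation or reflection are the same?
(8-1)!/2 = 5040/2 = 2520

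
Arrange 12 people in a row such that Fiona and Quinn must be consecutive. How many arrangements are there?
Treat the 2 as one block: (12-2+1)! × 2! = 39916800 × 2 = 79833600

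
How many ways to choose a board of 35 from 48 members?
C(48,35) = 48!/(35!×13!) = 192928249296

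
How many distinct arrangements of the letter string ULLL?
4! / (1! × 3!) = 4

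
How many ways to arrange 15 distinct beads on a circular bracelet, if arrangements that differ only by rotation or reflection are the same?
(15-1)!/2 = 87178291200/2 = 43589145600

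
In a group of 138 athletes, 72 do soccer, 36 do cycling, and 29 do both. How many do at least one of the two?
|A∪B| = |A| + |B| - |A∩B| = 72 + 36 - 29 = 79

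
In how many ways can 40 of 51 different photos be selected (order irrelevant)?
C(51,40) = 51!/(40!×11!) = 47626016970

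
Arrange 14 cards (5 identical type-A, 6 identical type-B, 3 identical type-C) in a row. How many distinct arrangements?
14! / (5! × 6! × 3!) = 168168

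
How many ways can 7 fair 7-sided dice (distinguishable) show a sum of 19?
Coefficient of x^19 in (x + x² + ... + x^7)^7. By inclusion-exclusion on dice exceeding 7: Σ_j (-1)^j C(7,j)·C(19-1-7j, 6) = C(7,0)·C(18,6) - C(7,1)·C(11,6) = 1·18564 - 7·462 = 15330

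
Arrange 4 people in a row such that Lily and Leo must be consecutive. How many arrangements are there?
Treat the 2 as one block: (4-2+1)! × 2! = 6 × 2 = 12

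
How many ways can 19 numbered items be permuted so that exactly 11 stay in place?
Choose the 11 fixed points C(19,11) = 75582, derange the rest: !8 = Σ_{j=0}^{8} (-1)^j·8!/j! = 40320 - 40320 + 20160 - 6720 + 1680 - 336 + 56 - 8 + 1 = 14833. Product = 75582 × 14833 = 1121107806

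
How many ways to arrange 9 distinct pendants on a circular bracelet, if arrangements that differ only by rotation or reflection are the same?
(9-1)!/2 = 40320/2 = 20160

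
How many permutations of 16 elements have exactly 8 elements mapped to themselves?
Choose the 8 fixed points C(16,8) = 12870, derange the rest: !8 = Σ_{j=0}^{8} (-1)^j·8!/j! = 40320 - 40320 + 20160 - 6720 + 1680 - 336 + 56 - 8 + 1 = 14833. Product = 12870 × 14833 = 190900710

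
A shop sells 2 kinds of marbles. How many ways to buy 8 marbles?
C(8+2-1, 2-1) = C(9, 1) = 9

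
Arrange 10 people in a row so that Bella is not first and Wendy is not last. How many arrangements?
By inclusion-exclusion: 10! - 2×(10-1)! + (10-2)! = 3628800 - 725760 + 40320 = 2943360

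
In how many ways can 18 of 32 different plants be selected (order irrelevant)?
C(32,18) = 32!/(18!×14!) = 471435600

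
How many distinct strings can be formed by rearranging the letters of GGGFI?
5! / (1! × 1! × 3!) = 20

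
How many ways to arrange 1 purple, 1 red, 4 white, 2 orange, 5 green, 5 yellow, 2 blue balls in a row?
20! / (1! × 1! × 4! × 2! × 5! × 5! × 2!) = 1759911753600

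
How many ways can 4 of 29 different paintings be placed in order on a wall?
P(29,4) = 29!/(29-4)! = 570024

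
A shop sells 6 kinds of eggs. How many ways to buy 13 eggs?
C(13+6-1, 6-1) = C(18, 5) = 8568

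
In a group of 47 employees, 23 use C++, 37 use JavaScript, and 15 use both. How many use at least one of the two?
|A∪B| = |A| + |B| - |A∩B| = 23 + 37 - 15 = 45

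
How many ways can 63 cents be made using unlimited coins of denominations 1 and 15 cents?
Coefficient of x^63 in 1/(1-x^1) · 1/(1-x^15). Use j coins of 15 for j = 0..⌊63/15⌋ = 4, the rest in 1s: 4 + 1 = 5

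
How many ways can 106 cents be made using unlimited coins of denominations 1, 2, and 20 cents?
Coefficient of x^106 in 1/(1-x^1) · 1/(1-x^2) · 1/(1-x^20). Case on j = number of 20-cent coins (j = 0..5); remainder r = 106 - 20j is made from {1,2} in ⌊r/2⌋+1 ways. r = 106, 86, 66, 46, 26, 6 → 54 + 44 + 34 + 24 + 14 + 4 = 174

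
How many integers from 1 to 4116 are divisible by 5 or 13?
⌊4116/5⌋ + ⌊4116/13⌋ - ⌊4116/65⌋ = 823 + 316 - 63 = 1076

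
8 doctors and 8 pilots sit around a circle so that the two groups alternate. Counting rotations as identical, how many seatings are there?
Fix one of the doctors: (8-1)! ways for the remaining doctors, × 8! ways for the pilots = 5040 × 40320 = 203212800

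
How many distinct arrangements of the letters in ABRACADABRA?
11! / (5! × 2! × 2! × 1! × 1!) = 83160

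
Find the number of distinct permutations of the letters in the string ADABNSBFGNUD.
12! / (2! × 2! × 2! × 1! × 2! × 1! × 1! × 1!) = 29937600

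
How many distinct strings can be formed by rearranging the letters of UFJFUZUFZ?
9! / (3! × 3! × 2! × 1!) = 5040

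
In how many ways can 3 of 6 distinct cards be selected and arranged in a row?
P(6,3) = 6!/(6-3)! = 120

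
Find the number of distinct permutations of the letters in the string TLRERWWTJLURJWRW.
16! / (2! × 1! × 4! × 2! × 4! × 1! × 2!) = 4540536000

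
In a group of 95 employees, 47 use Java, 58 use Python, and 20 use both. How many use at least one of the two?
|A∪B| = |A| + |B| - |A∩B| = 47 + 58 - 20 = 85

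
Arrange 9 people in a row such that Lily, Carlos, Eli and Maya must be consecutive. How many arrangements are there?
Treat the 4 as one block: (9-4+1)! × 4! = 720 × 24 = 17280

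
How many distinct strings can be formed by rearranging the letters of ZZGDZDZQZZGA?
12! / (2! × 1! × 6! × 2! × 1!) = 166320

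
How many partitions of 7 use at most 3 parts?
By conjugation, equals partitions of 7 into parts ≤ 3. Let r_j(i) = number of partitions of i into parts ≤ j, for i = 0..7. r_1(i) = 1 for all i; r_j(i) = r_{j-1}(i) + r_j(i-j). Rows j = 2..3: ≤2: 1 1 2 2 3 3 4 4; ≤3: 1 1 2 3 4 5 7 8. r_3(7) = 8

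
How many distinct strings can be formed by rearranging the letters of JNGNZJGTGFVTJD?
14! / (2! × 1! × 1! × 3! × 1! × 1! × 3! × 2!) = 605404800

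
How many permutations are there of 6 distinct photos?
6! = 720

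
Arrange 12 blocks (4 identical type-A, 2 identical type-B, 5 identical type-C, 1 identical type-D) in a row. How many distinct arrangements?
12! / (4! × 2! × 5! × 1!) = 83160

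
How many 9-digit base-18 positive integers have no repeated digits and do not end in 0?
Last digit: 17 nonzero choices. First digit: 16 (nonzero, ≠last). Middle 7: P(16,7) = 57657600. Total = 15682867200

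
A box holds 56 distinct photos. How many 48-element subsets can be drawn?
C(56,48) = 56!/(48!×8!) = 1420494075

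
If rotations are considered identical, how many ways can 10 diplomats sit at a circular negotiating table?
Circular: fix one position, arrange the rest. (10-1)! = 362880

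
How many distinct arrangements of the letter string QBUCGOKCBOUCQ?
13! / (2! × 1! × 2! × 2! × 2! × 1! × 3!) = 64864800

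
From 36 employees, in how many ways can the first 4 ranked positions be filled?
P(36,4) = 36!/(36-4)! = 1413720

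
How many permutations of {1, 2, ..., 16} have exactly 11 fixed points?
Choose the 11 fixed points C(16,11) = 4368, derange the rest: !5 = Σ_{j=0}^{5} (-1)^j·5!/j! = 120 - 120 + 60 - 20 + 5 - 1 = 44. Product = 4368 × 44 = 192192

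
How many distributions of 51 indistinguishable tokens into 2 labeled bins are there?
C(51+2-1, 2-1) = C(52, 1) = 52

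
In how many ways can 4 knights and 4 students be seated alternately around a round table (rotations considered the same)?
Fix one of the knights: (4-1)! ways for the remaining knights, × 4! ways for the students = 6 × 24 = 144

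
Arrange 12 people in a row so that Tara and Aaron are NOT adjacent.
Total - adjacent = 12! - (12-1)!×2 = 479001600 - 79833600 = 399168000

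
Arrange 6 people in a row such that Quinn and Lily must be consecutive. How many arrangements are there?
Treat the 2 as one block: (6-2+1)! × 2! = 120 × 2 = 240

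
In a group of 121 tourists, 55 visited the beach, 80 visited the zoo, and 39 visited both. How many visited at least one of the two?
|A∪B| = |A| + |B| - |A∩B| = 55 + 80 - 39 = 96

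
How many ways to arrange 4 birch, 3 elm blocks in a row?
7! / (4! × 3!) = 35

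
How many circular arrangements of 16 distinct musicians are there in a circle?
Circular: fix one position, arrange the rest. (16-1)! = 1307674368000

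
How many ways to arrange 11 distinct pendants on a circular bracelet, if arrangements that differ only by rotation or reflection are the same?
(11-1)!/2 = 3628800/2 = 1814400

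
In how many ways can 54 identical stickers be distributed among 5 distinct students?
C(54+5-1, 5-1) = C(58, 4) = 424270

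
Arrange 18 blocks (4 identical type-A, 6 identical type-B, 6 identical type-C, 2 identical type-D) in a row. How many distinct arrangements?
18! / (4! × 6! × 6! × 2!) = 257297040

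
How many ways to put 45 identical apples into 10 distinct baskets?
C(45+10-1, 10-1) = C(54, 9) = 5317936260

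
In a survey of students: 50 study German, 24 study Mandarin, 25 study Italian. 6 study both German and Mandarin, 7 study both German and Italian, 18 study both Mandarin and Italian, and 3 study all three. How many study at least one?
|A∪B∪C| = 50+24+25-6-7-18+3 = 71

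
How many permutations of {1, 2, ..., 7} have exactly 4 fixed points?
Choose the 4 fixed points C(7,4) = 35, derange the rest: !3 = Σ_{j=0}^{3} (-1)^j·3!/j! = 6 - 6 + 3 - 1 = 2. Product = 35 × 2 = 70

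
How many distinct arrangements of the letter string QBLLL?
5! / (3! × 1! × 1!) = 20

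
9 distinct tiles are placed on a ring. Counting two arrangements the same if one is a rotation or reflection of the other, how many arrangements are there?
(9-1)!/2 = 40320/2 = 20160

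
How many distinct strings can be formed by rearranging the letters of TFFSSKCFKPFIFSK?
15! / (1! × 5! × 3! × 3! × 1! × 1! × 1!) = 302702400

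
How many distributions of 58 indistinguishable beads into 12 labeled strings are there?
C(58+12-1, 12-1) = C(69, 11) = 1823810410032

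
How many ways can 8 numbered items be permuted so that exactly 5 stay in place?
Choose the 5 fixed points C(8,5) = 56, derange the rest: !3 = Σ_{j=0}^{3} (-1)^j·3!/j! = 6 - 6 + 3 - 1 = 2. Product = 56 × 2 = 112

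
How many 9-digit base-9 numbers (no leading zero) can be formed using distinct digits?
First digit: 8 choices (nonzero). Then descending: 8 × 8 × 7 × 6 × 5 × 4 × 3 × 2 × 1 = 322560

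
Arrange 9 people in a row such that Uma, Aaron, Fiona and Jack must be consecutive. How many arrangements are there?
Treat the 4 as one block: (9-4+1)! × 4! = 720 × 24 = 17280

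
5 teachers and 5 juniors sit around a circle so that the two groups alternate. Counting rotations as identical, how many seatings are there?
Fix one of the teachers: (5-1)! ways for the remaining teachers, × 5! ways for the juniors = 24 × 120 = 2880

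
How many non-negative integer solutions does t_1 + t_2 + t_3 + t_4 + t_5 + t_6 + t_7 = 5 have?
C(5+7-1, 7-1) = C(11, 6) = 462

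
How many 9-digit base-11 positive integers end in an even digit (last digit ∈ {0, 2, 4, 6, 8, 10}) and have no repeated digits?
Last∈{0,2,4,6,8,10}. Last=0: 1814400. Last nonzero: 5×9×P(9,7) = 8164800. Total = 9979200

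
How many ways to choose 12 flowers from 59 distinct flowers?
C(59,12) = 59!/(12!×47!) = 1119487075980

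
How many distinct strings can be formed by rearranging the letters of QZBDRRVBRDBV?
12! / (2! × 2! × 1! × 3! × 3! × 1!) = 3326400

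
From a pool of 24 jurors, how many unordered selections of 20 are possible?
C(24,20) = 24!/(20!×4!) = 10626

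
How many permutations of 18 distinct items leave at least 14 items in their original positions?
Exactly j fixed points: C(18,j)·!(18-j); sum over j ≥ 14 (derangement numbers via !m = (m-1)·(!(m-1) + !(m-2)): !0..!4 = 1, 0, 1, 2, 9). Σ_{j=14}^{18} C(18,j)·!(18-j) = C(18,14)·!4 + C(18,15)·!3 + C(18,16)·!2 + C(18,17)·!1 + C(18,18)·!0 = 3060·9 + 816·2 + 153·1 + 18·0 + 1·1 = 29326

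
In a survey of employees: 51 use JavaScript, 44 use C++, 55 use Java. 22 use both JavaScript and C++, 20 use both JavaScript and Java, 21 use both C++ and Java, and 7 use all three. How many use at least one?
|A∪B∪C| = 51+44+55-22-20-21+7 = 94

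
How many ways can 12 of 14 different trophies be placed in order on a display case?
P(14,12) = 14!/(14-12)! = 43589145600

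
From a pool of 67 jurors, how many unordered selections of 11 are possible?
C(67,11) = 67!/(11!×56!) = 1285063345176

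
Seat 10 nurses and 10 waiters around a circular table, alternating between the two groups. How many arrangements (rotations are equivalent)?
Fix one of the nurses: (10-1)! ways for the remaining nurses, × 10! ways for the waiters = 362880 × 3628800 = 1316818944000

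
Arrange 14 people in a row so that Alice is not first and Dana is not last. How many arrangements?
By inclusion-exclusion: 14! - 2×(14-1)! + (14-2)! = 87178291200 - 12454041600 + 479001600 = 75203251200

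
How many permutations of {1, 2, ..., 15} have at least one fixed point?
Complement of the derangements. !15 = Σ_{j=0}^{15} (-1)^j·15!/j! = 1307674368000 - 1307674368000 + 653837184000 - 217945728000 + 54486432000 - 10897286400 + 1816214400 - 259459200 + 32432400 - 3603600 + 360360 - 32760 + 2730 - 210 + 15 - 1 = 481066515734. 15! - !15 = 1307674368000 - 481066515734 = 826607852266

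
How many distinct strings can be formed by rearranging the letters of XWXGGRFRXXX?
11! / (1! × 5! × 1! × 2! × 2!) = 83160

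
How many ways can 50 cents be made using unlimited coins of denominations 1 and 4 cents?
Coefficient of x^50 in 1/(1-x^1) · 1/(1-x^4). Use j coins of 4 for j = 0..⌊50/4⌋ = 12, the rest in 1s: 12 + 1 = 13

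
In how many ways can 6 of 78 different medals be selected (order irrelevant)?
C(78,6) = 78!/(6!×72!) = 256851595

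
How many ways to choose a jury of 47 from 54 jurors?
C(54,47) = 54!/(47!×7!) = 177100560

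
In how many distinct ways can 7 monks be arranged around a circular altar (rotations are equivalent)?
Circular: fix one position, arrange the rest. (7-1)! = 720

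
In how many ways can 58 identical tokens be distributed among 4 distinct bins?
C(58+4-1, 4-1) = C(61, 3) = 35990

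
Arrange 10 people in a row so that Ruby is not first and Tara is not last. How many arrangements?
By inclusion-exclusion: 10! - 2×(10-1)! + (10-2)! = 3628800 - 725760 + 40320 = 2943360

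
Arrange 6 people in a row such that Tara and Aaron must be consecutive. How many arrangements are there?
Treat the 2 as one block: (6-2+1)! × 2! = 120 × 2 = 240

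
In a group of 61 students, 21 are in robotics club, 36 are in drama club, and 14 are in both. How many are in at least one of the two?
|A∪B| = |A| + |B| - |A∩B| = 21 + 36 - 14 = 43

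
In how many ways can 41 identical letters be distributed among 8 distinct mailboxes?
C(41+8-1, 8-1) = C(48, 7) = 73629072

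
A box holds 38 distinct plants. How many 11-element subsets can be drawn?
C(38,11) = 38!/(11!×27!) = 1203322288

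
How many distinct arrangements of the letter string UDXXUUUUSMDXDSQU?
16! / (3! × 3! × 6! × 2! × 1! × 1!) = 403603200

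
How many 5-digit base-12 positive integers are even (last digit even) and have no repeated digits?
Last∈{0,2,4,6,8,10}. Last=0: 7920. Last nonzero: 5×10×P(10,3) = 36000. Total = 43920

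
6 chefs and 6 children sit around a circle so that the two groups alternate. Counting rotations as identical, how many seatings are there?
Fix one of the chefs: (6-1)! ways for the remaining chefs, × 6! ways for the children = 120 × 720 = 86400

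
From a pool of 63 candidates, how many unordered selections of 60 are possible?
C(63,60) = 63!/(60!×3!) = 39711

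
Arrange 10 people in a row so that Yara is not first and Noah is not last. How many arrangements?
By inclusion-exclusion: 10! - 2×(10-1)! + (10-2)! = 3628800 - 725760 + 40320 = 2943360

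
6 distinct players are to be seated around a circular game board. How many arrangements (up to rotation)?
Circular: fix one position, arrange the rest. (6-1)! = 120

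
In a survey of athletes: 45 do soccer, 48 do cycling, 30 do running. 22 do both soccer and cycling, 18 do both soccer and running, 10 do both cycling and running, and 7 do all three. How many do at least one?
|A∪B∪C| = 45+48+30-22-18-10+7 = 80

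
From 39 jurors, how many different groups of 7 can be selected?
C(39,7) = 39!/(7!×32!) = 15380937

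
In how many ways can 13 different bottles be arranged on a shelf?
13! = 6227020800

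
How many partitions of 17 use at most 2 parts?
By conjugation, equals partitions of 17 into parts ≤ 2. Let r_j(i) = number of partitions of i into parts ≤ j, for i = 0..17. r_1(i) = 1 for all i; r_j(i) = r_{j-1}(i) + r_j(i-j). Rows j = 2..2: ≤2: 1 1 2 2 3 3 4 4 5 5 6 6 7 7 8 8 9 9. r_2(17) = 9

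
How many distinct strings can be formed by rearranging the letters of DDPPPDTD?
8! / (1! × 3! × 4!) = 280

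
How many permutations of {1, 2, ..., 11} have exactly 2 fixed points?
Choose the 2 fixed points C(11,2) = 55, derange the rest: !9 = Σ_{j=0}^{9} (-1)^j·9!/j! = 362880 - 362880 + 181440 - 60480 + 15120 - 3024 + 504 - 72 + 9 - 1 = 133496. Product = 55 × 133496 = 7342280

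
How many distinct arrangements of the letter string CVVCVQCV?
8! / (1! × 3! × 4!) = 280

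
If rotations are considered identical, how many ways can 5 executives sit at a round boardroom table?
Circular: fix one position, arrange the rest. (5-1)! = 24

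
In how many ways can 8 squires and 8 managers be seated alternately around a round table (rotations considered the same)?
Fix one of the squires: (8-1)! ways for the remaining squires, × 8! ways for the managers = 5040 × 40320 = 203212800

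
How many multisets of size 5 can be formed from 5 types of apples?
C(5+5-1, 5-1) = C(9, 4) = 126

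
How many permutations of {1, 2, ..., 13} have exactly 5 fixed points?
Choose the 5 fixed points C(13,5) = 1287, derange the rest: !8 = Σ_{j=0}^{8} (-1)^j·8!/j! = 40320 - 40320 + 20160 - 6720 + 1680 - 336 + 56 - 8 + 1 = 14833. Product = 1287 × 14833 = 19090071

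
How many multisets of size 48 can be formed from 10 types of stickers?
C(48+10-1, 10-1) = C(57, 9) = 8996462475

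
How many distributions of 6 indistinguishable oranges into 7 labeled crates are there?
C(6+7-1, 7-1) = C(12, 6) = 924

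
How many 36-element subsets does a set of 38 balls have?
C(38,36) = 38!/(36!×2!) = 703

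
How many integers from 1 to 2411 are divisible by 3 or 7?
⌊2411/3⌋ + ⌊2411/7⌋ - ⌊2411/21⌋ = 803 + 344 - 114 = 1033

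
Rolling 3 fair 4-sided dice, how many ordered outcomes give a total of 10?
Coefficient of x^10 in (x + x² + ... + x^4)^3. By inclusion-exclusion on dice exceeding 4: Σ_j (-1)^j C(3,j)·C(10-1-4j, 2) = C(3,0)·C(9,2) - C(3,1)·C(5,2) = 1·36 - 3·10 = 6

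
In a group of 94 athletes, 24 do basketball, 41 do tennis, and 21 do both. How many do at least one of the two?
|A∪B| = |A| + |B| - |A∩B| = 24 + 41 - 21 = 44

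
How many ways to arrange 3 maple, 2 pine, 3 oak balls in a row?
8! / (3! × 2! × 3!) = 560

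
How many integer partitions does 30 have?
Pentagonal recurrence p(n) = p(n-1) + p(n-2) - p(n-5) - p(n-7) + p(n-12) + p(n-15) - ... gives p(0..29) = 1, 1, 2, 3, 5, 7, 11, 15, 22, 30, 42, 56, 77, 101, 135, 176, 231, 297, 385, 490, 627, 792, 1002, 1255, 1575, 1958, 2436, 3010, 3718, 4565. p(30) = p(29) + p(28) - p(25) - p(23) + p(18) + p(15) - p(8) - p(4) = 4565 + 3718 - 1958 - 1255 + 385 + 176 - 22 - 5 = 5604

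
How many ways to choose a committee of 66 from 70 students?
C(70,66) = 70!/(66!×4!) = 916895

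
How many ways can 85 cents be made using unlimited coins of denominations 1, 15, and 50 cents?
Coefficient of x^85 in 1/(1-x^1) · 1/(1-x^15) · 1/(1-x^50). Case on j = number of 50-cent coins (j = 0..1); remainder r = 85 - 50j is made from {1,15} in ⌊r/15⌋+1 ways. r = 85, 35 → 6 + 3 = 9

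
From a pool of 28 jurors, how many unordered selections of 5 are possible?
C(28,5) = 28!/(5!×23!) = 98280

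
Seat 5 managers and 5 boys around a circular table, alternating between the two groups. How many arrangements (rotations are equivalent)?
Fix one of the managers: (5-1)! ways for the remaining managers, × 5! ways for the boys = 24 × 120 = 2880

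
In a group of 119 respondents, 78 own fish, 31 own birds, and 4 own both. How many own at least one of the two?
|A∪B| = |A| + |B| - |A∩B| = 78 + 31 - 4 = 105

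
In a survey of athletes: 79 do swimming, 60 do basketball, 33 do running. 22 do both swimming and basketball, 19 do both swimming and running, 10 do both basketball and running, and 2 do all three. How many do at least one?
|A∪B∪C| = 79+60+33-22-19-10+2 = 123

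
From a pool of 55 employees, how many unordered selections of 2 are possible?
C(55,2) = 55!/(2!×53!) = 1485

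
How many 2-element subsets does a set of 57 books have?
C(57,2) = 57!/(2!×55!) = 1596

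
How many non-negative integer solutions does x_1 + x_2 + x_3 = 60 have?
C(60+3-1, 3-1) = C(62, 2) = 1891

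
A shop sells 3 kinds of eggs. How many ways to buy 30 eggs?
C(30+3-1, 3-1) = C(32, 2) = 496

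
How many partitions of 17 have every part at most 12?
Let r_j(i) = number of partitions of i into parts ≤ j, for i = 0..17. r_1(i) = 1 for all i; r_j(i) = r_{j-1}(i) + r_j(i-j). Rows j = 2..12: ≤2: 1 1 2 2 3 3 4 4 5 5 6 6 7 7 8 8 9 9; ≤3: 1 1 2 3 4 5 7 8 10 12 14 16 19 21 24 27 30 33; ≤4: 1 1 2 3 5 6 9 11 15 18 23 27 34 39 47 54 64 72; ≤5: 1 1 2 3 5 7 10 13 18 23 30 37 47 57 70 84 101 119; ≤6: 1 1 2 3 5 7 11 14 20 26 35 44 58 71 90 110 136 163; ≤7: 1 1 2 3 5 7 11 15 21 28 38 49 65 82 105 131 164 201; ≤8: 1 1 2 3 5 7 11 15 22 29 40 52 70 89 116 146 186 230; ≤9: 1 1 2 3 5 7 11 15 22 30 41 54 73 94 123 157 201 252; ≤10: 1 1 2 3 5 7 11 15 22 30 42 55 75 97 128 164 212 267; ≤11: 1 1 2 3 5 7 11 15 22 30 42 56 76 99 131 169 219 278; ≤12: 1 1 2 3 5 7 11 15 22 30 42 56 77 100 133 172 224 285. r_12(17) = 285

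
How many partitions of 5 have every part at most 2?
Let r_j(i) = number of partitions of i into parts ≤ j, for i = 0..5. r_1(i) = 1 for all i; r_j(i) = r_{j-1}(i) + r_j(i-j). Rows j = 2..2: ≤2: 1 1 2 2 3 3. r_2(5) = 3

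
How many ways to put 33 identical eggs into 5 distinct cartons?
C(33+5-1, 5-1) = C(37, 4) = 66045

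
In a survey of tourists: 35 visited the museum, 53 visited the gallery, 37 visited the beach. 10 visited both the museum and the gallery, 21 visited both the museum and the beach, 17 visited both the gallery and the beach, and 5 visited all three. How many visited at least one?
|A∪B∪C| = 35+53+37-10-21-17+5 = 82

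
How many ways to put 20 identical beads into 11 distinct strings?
C(20+11-1, 11-1) = C(30, 10) = 30045015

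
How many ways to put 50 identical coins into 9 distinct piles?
C(50+9-1, 9-1) = C(58, 8) = 1916797311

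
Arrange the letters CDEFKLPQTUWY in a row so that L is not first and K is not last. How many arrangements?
By inclusion-exclusion: 12! - 2×(12-1)! + (12-2)! = 479001600 - 79833600 + 3628800 = 402796800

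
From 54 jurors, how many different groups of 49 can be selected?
C(54,49) = 54!/(49!×5!) = 3162510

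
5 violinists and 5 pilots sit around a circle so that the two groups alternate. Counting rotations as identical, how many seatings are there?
Fix one of the violinists: (5-1)! ways for the remaining violinists, × 5! ways for the pilots = 24 × 120 = 2880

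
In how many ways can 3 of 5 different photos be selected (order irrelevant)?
C(5,3) = 5!/(3!×2!) = 10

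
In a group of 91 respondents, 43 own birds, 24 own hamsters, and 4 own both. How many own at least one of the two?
|A∪B| = |A| + |B| - |A∩B| = 43 + 24 - 4 = 63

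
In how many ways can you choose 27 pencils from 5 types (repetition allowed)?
C(27+5-1, 5-1) = C(31, 4) = 31465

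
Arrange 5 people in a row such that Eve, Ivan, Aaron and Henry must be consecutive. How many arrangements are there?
Treat the 4 as one block: (5-4+1)! × 4! = 2 × 24 = 48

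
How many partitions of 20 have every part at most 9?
Let r_j(i) = number of partitions of i into parts ≤ j, for i = 0..20. r_1(i) = 1 for all i; r_j(i) = r_{j-1}(i) + r_j(i-j). Rows j = 2..9: ≤2: 1 1 2 2 3 3 4 4 5 5 6 6 7 7 8 8 9 9 10 10 11; ≤3: 1 1 2 3 4 5 7 8 10 12 14 16 19 21 24 27 30 33 37 40 44; ≤4: 1 1 2 3 5 6 9 11 15 18 23 27 34 39 47 54 64 72 84 94 108; ≤5: 1 1 2 3 5 7 10 13 18 23 30 37 47 57 70 84 101 119 141 164 192; ≤6: 1 1 2 3 5 7 11 14 20 26 35 44 58 71 90 110 136 163 199 235 282; ≤7: 1 1 2 3 5 7 11 15 21 28 38 49 65 82 105 131 164 201 248 300 364; ≤8: 1 1 2 3 5 7 11 15 22 29 40 52 70 89 116 146 186 230 288 352 434; ≤9: 1 1 2 3 5 7 11 15 22 30 41 54 73 94 123 157 201 252 318 393 488. r_9(20) = 488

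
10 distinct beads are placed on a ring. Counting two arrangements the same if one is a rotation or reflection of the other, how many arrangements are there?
(10-1)!/2 = 362880/2 = 181440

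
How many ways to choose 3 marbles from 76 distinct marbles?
C(76,3) = 76!/(3!×73!) = 70300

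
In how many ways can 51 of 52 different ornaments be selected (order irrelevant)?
C(52,51) = 52!/(51!×1!) = 52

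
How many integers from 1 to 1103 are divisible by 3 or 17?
⌊1103/3⌋ + ⌊1103/17⌋ - ⌊1103/51⌋ = 367 + 64 - 21 = 410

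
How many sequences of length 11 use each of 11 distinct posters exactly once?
11! = 39916800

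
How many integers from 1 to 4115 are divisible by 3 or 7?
⌊4115/3⌋ + ⌊4115/7⌋ - ⌊4115/21⌋ = 1371 + 587 - 195 = 1763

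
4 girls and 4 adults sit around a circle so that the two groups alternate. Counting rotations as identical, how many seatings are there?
Fix one of the girls: (4-1)! ways for the remaining girls, × 4! ways for the adults = 6 × 24 = 144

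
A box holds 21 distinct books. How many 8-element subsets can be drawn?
C(21,8) = 21!/(8!×13!) = 203490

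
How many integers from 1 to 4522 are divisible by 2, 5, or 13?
⌊4522/2⌋+⌊4522/5⌋+⌊4522/13⌋ - ⌊4522/10⌋-⌊4522/26⌋-⌊4522/65⌋ + ⌊4522/130⌋ = 2261+904+347 - 452-173-69 + 34 = 2852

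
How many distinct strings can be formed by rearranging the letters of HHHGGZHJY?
9! / (2! × 1! × 4! × 1! × 1!) = 7560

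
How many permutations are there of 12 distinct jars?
12! = 479001600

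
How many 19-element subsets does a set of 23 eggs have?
C(23,19) = 23!/(19!×4!) = 8855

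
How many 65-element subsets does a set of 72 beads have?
C(72,65) = 72!/(65!×7!) = 1473109704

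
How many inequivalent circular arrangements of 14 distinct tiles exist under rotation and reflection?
(14-1)!/2 = 6227020800/2 = 3113510400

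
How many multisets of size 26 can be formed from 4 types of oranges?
C(26+4-1, 4-1) = C(29, 3) = 3654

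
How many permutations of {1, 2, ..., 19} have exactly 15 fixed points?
Choose the 15 fixed points C(19,15) = 3876, derange the rest: !4 = Σ_{j=0}^{4} (-1)^j·4!/j! = 24 - 24 + 12 - 4 + 1 = 9. Product = 3876 × 9 = 34884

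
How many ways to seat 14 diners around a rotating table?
Circular: fix one position, arrange the rest. (14-1)! = 6227020800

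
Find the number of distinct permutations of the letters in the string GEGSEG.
6! / (1! × 2! × 3!) = 60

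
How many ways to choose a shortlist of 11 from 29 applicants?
C(29,11) = 29!/(11!×18!) = 34597290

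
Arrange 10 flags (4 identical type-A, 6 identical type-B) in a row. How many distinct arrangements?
10! / (4! × 6!) = 210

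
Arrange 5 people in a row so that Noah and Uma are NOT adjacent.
Total - adjacent = 5! - (5-1)!×2 = 120 - 48 = 72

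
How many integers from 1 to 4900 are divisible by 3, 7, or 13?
⌊4900/3⌋+⌊4900/7⌋+⌊4900/13⌋ - ⌊4900/21⌋-⌊4900/39⌋-⌊4900/91⌋ + ⌊4900/273⌋ = 1633+700+376 - 233-125-53 + 17 = 2315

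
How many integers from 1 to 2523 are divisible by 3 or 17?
⌊2523/3⌋ + ⌊2523/17⌋ - ⌊2523/51⌋ = 841 + 148 - 49 = 940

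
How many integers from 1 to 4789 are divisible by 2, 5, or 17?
⌊4789/2⌋+⌊4789/5⌋+⌊4789/17⌋ - ⌊4789/10⌋-⌊4789/34⌋-⌊4789/85⌋ + ⌊4789/170⌋ = 2394+957+281 - 478-140-56 + 28 = 2986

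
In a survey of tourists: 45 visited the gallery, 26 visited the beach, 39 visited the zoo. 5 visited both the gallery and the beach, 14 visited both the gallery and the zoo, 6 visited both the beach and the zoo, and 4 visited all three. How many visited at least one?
|A∪B∪C| = 45+26+39-5-14-6+4 = 89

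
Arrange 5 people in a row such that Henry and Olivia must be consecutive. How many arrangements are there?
Treat the 2 as one block: (5-2+1)! × 2! = 24 × 2 = 48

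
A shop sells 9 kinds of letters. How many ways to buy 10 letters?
C(10+9-1, 9-1) = C(18, 8) = 43758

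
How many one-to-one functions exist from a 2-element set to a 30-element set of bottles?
P(30,2) = 30!/(30-2)! = 870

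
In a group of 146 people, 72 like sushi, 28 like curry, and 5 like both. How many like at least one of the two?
|A∪B| = |A| + |B| - |A∩B| = 72 + 28 - 5 = 95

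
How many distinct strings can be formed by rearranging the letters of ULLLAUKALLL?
11! / (2! × 2! × 1! × 6!) = 13860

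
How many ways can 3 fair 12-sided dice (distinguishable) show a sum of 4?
Coefficient of x^4 in (x + x² + ... + x^12)^3. By inclusion-exclusion on dice exceeding 12: Σ_j (-1)^j C(3,j)·C(4-1-12j, 2) = C(3,0)·C(3,2) = 1·3 = 3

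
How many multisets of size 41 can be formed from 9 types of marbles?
C(41+9-1, 9-1) = C(49, 8) = 450978066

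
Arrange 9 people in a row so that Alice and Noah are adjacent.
Treat as block: (9-1)! × 2! = 40320 × 2 = 80640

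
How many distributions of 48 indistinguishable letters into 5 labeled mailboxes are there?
C(48+5-1, 5-1) = C(52, 4) = 270725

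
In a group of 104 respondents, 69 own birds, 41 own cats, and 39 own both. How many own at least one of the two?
|A∪B| = |A| + |B| - |A∩B| = 69 + 41 - 39 = 71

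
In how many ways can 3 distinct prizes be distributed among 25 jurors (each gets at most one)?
P(25,3) = 25!/(25-3)! = 13800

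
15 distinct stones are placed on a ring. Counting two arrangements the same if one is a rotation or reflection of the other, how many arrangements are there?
(15-1)!/2 = 87178291200/2 = 43589145600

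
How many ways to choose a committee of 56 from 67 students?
C(67,56) = 67!/(56!×11!) = 1285063345176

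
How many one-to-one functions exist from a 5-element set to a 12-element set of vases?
P(12,5) = 12!/(12-5)! = 95040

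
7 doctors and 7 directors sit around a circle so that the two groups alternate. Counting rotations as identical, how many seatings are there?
Fix one of the doctors: (7-1)! ways for the remaining doctors, × 7! ways for the directors = 720 × 5040 = 3628800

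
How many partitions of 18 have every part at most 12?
Let r_j(i) = number of partitions of i into parts ≤ j, for i = 0..18. r_1(i) = 1 for all i; r_j(i) = r_{j-1}(i) + r_j(i-j). Rows j = 2..12: ≤2: 1 1 2 2 3 3 4 4 5 5 6 6 7 7 8 8 9 9 10; ≤3: 1 1 2 3 4 5 7 8 10 12 14 16 19 21 24 27 30 33 37; ≤4: 1 1 2 3 5 6 9 11 15 18 23 27 34 39 47 54 64 72 84; ≤5: 1 1 2 3 5 7 10 13 18 23 30 37 47 57 70 84 101 119 141; ≤6: 1 1 2 3 5 7 11 14 20 26 35 44 58 71 90 110 136 163 199; ≤7: 1 1 2 3 5 7 11 15 21 28 38 49 65 82 105 131 164 201 248; ≤8: 1 1 2 3 5 7 11 15 22 29 40 52 70 89 116 146 186 230 288; ≤9: 1 1 2 3 5 7 11 15 22 30 41 54 73 94 123 157 201 252 318; ≤10: 1 1 2 3 5 7 11 15 22 30 42 55 75 97 128 164 212 267 340; ≤11: 1 1 2 3 5 7 11 15 22 30 42 56 76 99 131 169 219 278 355; ≤12: 1 1 2 3 5 7 11 15 22 30 42 56 77 100 133 172 224 285 366. r_12(18) = 366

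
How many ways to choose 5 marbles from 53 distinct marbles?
C(53,5) = 53!/(5!×48!) = 2869685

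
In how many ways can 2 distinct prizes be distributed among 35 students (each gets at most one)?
P(35,2) = 35!/(35-2)! = 1190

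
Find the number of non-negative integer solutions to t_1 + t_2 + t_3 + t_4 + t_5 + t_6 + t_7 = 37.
C(37+7-1, 7-1) = C(43, 6) = 6096454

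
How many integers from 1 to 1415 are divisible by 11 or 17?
⌊1415/11⌋ + ⌊1415/17⌋ - ⌊1415/187⌋ = 128 + 83 - 7 = 204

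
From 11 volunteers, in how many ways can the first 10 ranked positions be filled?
P(11,10) = 11!/(11-10)! = 39916800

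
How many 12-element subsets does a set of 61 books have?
C(61,12) = 61!/(12!×49!) = 1742058970275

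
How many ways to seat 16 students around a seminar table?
Circular: fix one position, arrange the rest. (16-1)! = 1307674368000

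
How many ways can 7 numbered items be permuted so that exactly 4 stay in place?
Choose the 4 fixed points C(7,4) = 35, derange the rest: !3 = Σ_{j=0}^{3} (-1)^j·3!/j! = 6 - 6 + 3 - 1 = 2. Product = 35 × 2 = 70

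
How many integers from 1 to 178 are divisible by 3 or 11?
⌊178/3⌋ + ⌊178/11⌋ - ⌊178/33⌋ = 59 + 16 - 5 = 70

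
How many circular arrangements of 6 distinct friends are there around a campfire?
Circular: fix one position, arrange the rest. (6-1)! = 120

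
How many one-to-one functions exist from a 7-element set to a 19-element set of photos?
P(19,7) = 19!/(19-7)! = 253955520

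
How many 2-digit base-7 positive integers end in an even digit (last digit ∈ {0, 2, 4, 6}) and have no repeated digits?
Last∈{0,2,4,6}. Last=0: 6. Last nonzero: 3×5×P(5,0) = 15. Total = 21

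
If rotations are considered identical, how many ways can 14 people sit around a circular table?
Circular: fix one position, arrange the rest. (14-1)! = 6227020800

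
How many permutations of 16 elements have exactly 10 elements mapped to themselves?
Choose the 10 fixed points C(16,10) = 8008, derange the rest: !6 = Σ_{j=0}^{6} (-1)^j·6!/j! = 720 - 720 + 360 - 120 + 30 - 6 + 1 = 265. Product = 8008 × 265 = 2122120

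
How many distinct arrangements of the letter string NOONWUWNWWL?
11! / (2! × 1! × 1! × 3! × 4!) = 138600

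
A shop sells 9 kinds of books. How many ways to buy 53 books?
C(53+9-1, 9-1) = C(61, 8) = 2944827765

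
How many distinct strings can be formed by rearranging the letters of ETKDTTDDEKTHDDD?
15! / (6! × 2! × 4! × 1! × 2!) = 18918900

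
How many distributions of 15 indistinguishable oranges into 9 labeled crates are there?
C(15+9-1, 9-1) = C(23, 8) = 490314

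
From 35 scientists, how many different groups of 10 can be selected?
C(35,10) = 35!/(10!×25!) = 183579396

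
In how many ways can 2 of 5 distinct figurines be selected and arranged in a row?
P(5,2) = 5!/(5-2)! = 20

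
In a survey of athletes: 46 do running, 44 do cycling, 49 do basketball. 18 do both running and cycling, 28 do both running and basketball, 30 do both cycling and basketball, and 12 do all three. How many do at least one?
|A∪B∪C| = 46+44+49-18-28-30+12 = 75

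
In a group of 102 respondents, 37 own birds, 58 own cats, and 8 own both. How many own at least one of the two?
|A∪B| = |A| + |B| - |A∩B| = 37 + 58 - 8 = 87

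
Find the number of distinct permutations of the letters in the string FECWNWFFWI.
10! / (3! × 1! × 3! × 1! × 1! × 1!) = 100800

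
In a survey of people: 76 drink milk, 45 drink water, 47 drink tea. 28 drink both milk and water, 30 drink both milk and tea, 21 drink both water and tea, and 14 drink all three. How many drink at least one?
|A∪B∪C| = 76+45+47-28-30-21+14 = 103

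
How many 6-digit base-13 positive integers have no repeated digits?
First digit: 12 choices (nonzero). Then descending: 12 × 12 × 11 × 10 × 9 × 8 = 1140480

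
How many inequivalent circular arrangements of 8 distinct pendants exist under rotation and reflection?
(8-1)!/2 = 5040/2 = 2520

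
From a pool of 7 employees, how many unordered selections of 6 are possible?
C(7,6) = 7!/(6!×1!) = 7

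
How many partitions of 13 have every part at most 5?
Let r_j(i) = number of partitions of i into parts ≤ j, for i = 0..13. r_1(i) = 1 for all i; r_j(i) = r_{j-1}(i) + r_j(i-j). Rows j = 2..5: ≤2: 1 1 2 2 3 3 4 4 5 5 6 6 7 7; ≤3: 1 1 2 3 4 5 7 8 10 12 14 16 19 21; ≤4: 1 1 2 3 5 6 9 11 15 18 23 27 34 39; ≤5: 1 1 2 3 5 7 10 13 18 23 30 37 47 57. r_5(13) = 57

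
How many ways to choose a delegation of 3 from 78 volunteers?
C(78,3) = 78!/(3!×75!) = 76076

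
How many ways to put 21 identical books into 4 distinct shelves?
C(21+4-1, 4-1) = C(24, 3) = 2024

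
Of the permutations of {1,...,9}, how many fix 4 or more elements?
Exactly j fixed points: C(9,j)·!(9-j); sum over j ≥ 4 (derangement numbers via !m = (m-1)·(!(m-1) + !(m-2)): !0..!5 = 1, 0, 1, 2, 9, 44). Σ_{j=4}^{9} C(9,j)·!(9-j) = C(9,4)·!5 + C(9,5)·!4 + C(9,6)·!3 + C(9,7)·!2 + C(9,8)·!1 + C(9,9)·!0 = 126·44 + 126·9 + 84·2 + 36·1 + 9·0 + 1·1 = 6883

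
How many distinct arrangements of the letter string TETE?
4! / (2! × 2!) = 6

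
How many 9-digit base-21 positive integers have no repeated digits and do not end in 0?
Last digit: 20 nonzero choices. First digit: 19 (nonzero, ≠last). Middle 7: P(19,7) = 253955520. Total = 96503097600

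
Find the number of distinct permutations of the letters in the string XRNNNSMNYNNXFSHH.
16! / (1! × 2! × 1! × 6! × 2! × 1! × 2! × 1!) = 3632428800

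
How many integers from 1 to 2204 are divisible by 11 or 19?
⌊2204/11⌋ + ⌊2204/19⌋ - ⌊2204/209⌋ = 200 + 116 - 10 = 306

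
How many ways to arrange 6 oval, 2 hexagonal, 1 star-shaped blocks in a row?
9! / (6! × 2! × 1!) = 252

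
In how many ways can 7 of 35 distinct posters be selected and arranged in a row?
P(35,7) = 35!/(35-7)! = 33891580800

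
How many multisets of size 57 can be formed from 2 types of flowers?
C(57+2-1, 2-1) = C(58, 1) = 58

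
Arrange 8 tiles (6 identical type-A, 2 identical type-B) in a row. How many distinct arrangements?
8! / (6! × 2!) = 28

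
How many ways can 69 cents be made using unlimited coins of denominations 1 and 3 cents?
Coefficient of x^69 in 1/(1-x^1) · 1/(1-x^3). Use j coins of 3 for j = 0..⌊69/3⌋ = 23, the rest in 1s: 23 + 1 = 24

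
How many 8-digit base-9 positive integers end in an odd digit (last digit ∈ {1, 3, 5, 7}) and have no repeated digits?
Last∈{1,3,5,7}. Last=0: 0. Last nonzero: 4×7×P(7,6) = 141120. Total = 141120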